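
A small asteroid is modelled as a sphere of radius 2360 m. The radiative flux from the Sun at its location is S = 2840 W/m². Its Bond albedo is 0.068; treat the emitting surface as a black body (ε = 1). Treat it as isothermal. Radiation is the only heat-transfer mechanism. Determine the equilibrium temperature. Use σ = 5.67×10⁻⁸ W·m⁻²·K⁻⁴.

T ≈ 329 K

At equilibrium, absorbed power = emitted power.
Absorbing cross-section = πr² = 1.750×10⁷ m²; emitting surface = 4πr² = 6.999×10⁷ m² (ratio 4).
(1−a)S·A_cross = εσ·A_surf·T⁴  ⇒  T⁴ = (1−a)S/(4σ).
T⁴ = 0.932·2840/(4·5.67×10⁻⁸) = 1.167×10¹⁰ K⁴.
T = (1.167×10¹⁰)^(1/4).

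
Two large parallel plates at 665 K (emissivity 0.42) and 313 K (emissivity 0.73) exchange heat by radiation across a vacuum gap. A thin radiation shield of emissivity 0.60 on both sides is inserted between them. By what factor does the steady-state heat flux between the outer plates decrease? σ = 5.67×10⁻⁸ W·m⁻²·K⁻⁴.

factor ≈ 1.85

Without shield: q₀ = σΔ(T⁴)/(1/ε₁+1/ε₂−1) with denominator 2.751.
With shield the two gaps are in series; the resistances add: (1/ε₁+1/ε_s−1)+(1/ε_s+1/ε₂−1) = 3.048+2.037 = 5.084.
Heat-flux ratio q₀/q = 5.084/2.751.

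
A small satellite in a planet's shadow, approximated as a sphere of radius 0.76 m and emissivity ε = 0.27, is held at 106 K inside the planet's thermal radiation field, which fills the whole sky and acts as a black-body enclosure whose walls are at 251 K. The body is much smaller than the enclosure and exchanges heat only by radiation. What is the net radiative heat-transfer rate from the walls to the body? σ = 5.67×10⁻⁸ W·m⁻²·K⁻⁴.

P_net ≈ 427 W

For a small grey body in a large enclosure: P_net = εσA(T_body⁴ − T_wall⁴).
A = 4πr² = 7.258 m²; T_body⁴ − T_wall⁴ = 1.262×10⁸ − 3.969×10⁹ = -3.843×10⁹ K⁴.
|P_net| = 0.27·5.67×10⁻⁸·7.258·3.843×10⁹.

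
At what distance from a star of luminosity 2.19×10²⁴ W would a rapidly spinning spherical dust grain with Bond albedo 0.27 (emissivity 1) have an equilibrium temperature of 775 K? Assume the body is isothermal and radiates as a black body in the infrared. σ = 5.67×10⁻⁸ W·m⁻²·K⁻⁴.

d ≈ 1.25×10⁹ m

For an isothermal black-emitting sphere, (1−a)S·πr² = σ·4πr²·T⁴ ⇒ S = 4σT⁴/(1−a).
S = 4·5.67×10⁻⁸·(775)⁴/0.730 = 1.121×10⁵ W/m².
Flux falls as S = L/(4πd²), so d = √(L/(4πS)) = √(2.19×10²⁴/(4π·1.121×10⁵)).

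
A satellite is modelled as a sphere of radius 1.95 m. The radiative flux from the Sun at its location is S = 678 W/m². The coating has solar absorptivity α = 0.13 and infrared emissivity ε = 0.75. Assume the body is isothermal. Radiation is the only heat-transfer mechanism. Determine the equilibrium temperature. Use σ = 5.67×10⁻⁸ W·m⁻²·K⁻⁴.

At equilibrium, absorbed power = emitted power.
Absorbing cross-section = πr² = 11.95 m²; emitting surface = 4πr² = 47.78 m² (ratio 4).
αS·A_cross = εσ·A_surf·T⁴  ⇒  T⁴ = αS/(ε·4σ).
T⁴ = 0.130·678/(0.75·4·5.67×10⁻⁸) = 5.182×10⁸ K⁴.
T = (5.182×10⁸)^(1/4).

T ≈ 151 K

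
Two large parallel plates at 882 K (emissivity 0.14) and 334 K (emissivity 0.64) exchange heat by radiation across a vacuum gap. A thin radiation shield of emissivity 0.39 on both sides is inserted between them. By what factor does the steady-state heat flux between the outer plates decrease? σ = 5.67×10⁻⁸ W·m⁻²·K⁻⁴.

factor ≈ 1.54

Without shield: q₀ = σΔ(T⁴)/(1/ε₁+1/ε₂−1) with denominator 7.705.
With shield the two gaps are in series; the resistances add: (1/ε₁+1/ε_s−1)+(1/ε_s+1/ε₂−1) = 8.707+3.127 = 11.83.
Heat-flux ratio q₀/q = 11.83/7.705.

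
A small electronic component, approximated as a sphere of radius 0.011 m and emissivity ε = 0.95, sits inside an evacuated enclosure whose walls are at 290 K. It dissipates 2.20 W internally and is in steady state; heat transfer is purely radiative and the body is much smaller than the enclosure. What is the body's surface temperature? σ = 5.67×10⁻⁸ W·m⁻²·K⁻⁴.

T ≈ 429 K

For a small grey body in a large enclosure, net radiated power = εσA(T⁴ − T_w⁴).
Steady state: P = εσA(T⁴ − T_w⁴) with A = 4πr² = 0.001521 m².
T⁴ = P/(εσA) + T_w⁴ = 2.20/(0.95·5.67×10⁻⁸·0.001521) + (290)⁴
    = 2.686×10¹⁰ + 7.073×10⁹ = 3.393×10¹⁰ K⁴.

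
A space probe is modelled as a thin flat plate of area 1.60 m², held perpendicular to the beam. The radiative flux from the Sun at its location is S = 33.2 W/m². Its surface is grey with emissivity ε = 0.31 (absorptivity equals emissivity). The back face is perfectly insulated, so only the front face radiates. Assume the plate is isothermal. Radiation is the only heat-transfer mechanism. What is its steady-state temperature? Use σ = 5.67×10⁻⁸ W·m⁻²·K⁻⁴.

At equilibrium, absorbed power = emitted power.
Absorbing cross-section = A = 1.600 m²; emitting surface = A = 1.600 m² (ratio 1).
εS·A_cross = εσ·A_surf·T⁴  ⇒  T⁴ = S/(1σ)   (ε cancels).
T⁴ = 33.2/(1·5.67×10⁻⁸) = 5.855×10⁸ K⁴.
T = (5.855×10⁸)^(1/4).

T ≈ 156 K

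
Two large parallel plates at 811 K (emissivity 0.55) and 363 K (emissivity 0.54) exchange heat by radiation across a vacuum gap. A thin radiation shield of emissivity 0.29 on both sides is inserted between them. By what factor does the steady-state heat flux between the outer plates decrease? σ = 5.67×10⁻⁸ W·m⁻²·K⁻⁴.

factor ≈ 3.21

Without shield: q₀ = σΔ(T⁴)/(1/ε₁+1/ε₂−1) with denominator 2.670.
With shield the two gaps are in series; the resistances add: (1/ε₁+1/ε_s−1)+(1/ε_s+1/ε₂−1) = 4.266+4.300 = 8.567.
Heat-flux ratio q₀/q = 8.567/2.670.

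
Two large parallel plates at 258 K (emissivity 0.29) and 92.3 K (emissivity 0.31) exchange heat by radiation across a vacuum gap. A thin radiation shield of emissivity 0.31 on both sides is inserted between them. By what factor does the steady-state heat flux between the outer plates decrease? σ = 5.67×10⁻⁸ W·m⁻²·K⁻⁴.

factor ≈ 1.96

Without shield: q₀ = σΔ(T⁴)/(1/ε₁+1/ε₂−1) with denominator 5.674.
With shield the two gaps are in series; the resistances add: (1/ε₁+1/ε_s−1)+(1/ε_s+1/ε₂−1) = 5.674+5.452 = 11.13.
Heat-flux ratio q₀/q = 11.13/5.674.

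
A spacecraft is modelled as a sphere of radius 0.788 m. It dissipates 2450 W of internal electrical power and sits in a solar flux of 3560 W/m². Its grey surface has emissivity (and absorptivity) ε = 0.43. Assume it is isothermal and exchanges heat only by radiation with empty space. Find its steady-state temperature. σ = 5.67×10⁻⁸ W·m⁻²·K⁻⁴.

At steady state, absorbed solar power + internal power = radiated power.
Absorbed: α·S·A_cross = 0.43·3560·1.951 = 2986 W (cross-section πr²).
Total input = 2986 + 2450 = 5436 W.
Radiated: εσ·A_surf·T⁴ with A_surf = 4πr² = 7.803 m².
T⁴ = 5436/(0.43·5.67×10⁻⁸·7.803) = 2.857×10¹⁰ K⁴.

T ≈ 411 K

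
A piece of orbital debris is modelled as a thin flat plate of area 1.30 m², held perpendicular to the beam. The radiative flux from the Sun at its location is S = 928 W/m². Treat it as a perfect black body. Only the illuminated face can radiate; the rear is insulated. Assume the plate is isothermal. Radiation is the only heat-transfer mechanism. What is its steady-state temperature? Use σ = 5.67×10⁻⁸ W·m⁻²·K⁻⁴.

At equilibrium, absorbed power = emitted power.
Absorbing cross-section = A = 1.300 m²; emitting surface = A = 1.300 m² (ratio 1).
S·A_cross = εσ·A_surf·T⁴  ⇒  T⁴ = S/(1σ).
T⁴ = 1.00·928/(1·5.67×10⁻⁸) = 1.637×10¹⁰ K⁴.
T = (1.637×10¹⁰)^(1/4).

T ≈ 358 K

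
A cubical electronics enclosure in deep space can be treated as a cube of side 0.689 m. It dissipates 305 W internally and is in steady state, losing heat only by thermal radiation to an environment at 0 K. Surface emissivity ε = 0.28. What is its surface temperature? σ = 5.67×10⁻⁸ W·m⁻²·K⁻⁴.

T ≈ 287 K

Steady state: internal power = radiated power, P = εσA T⁴.
Radiating area A = 6L² = 2.848 m².
T⁴ = P/(εσA) = 305/(0.28·5.67×10⁻⁸·2.848) = 6.745×10⁹ K⁴.
T = (6.745×10⁹)^(1/4).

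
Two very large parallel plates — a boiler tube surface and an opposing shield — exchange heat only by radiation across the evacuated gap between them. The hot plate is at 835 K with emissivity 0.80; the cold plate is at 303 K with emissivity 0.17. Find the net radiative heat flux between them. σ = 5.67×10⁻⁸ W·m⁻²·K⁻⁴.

q ≈ 4420 W/m²

For two infinite grey parallel plates, q = σ(T₁⁴ − T₂⁴)/(1/ε₁ + 1/ε₂ − 1).
T₁⁴ − T₂⁴ = 4.861×10¹¹ − 8.429×10⁹ = 4.777×10¹¹ K⁴.
1/ε₁ + 1/ε₂ − 1 = 1.250 + 5.882 − 1 = 6.132.
q = 5.67×10⁻⁸ × 4.777×10¹¹ / 6.132.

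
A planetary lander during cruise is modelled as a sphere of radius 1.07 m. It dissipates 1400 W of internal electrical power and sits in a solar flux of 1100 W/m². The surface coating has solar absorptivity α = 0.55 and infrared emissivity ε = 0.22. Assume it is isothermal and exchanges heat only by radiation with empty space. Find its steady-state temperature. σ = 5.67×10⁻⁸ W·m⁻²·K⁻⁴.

T ≈ 376 K

At steady state, absorbed solar power + internal power = radiated power.
Absorbed: α·S·A_cross = 0.55·1100·3.597 = 2176 W (cross-section πr²).
Total input = 2176 + 1400 = 3576 W.
Radiated: εσ·A_surf·T⁴ with A_surf = 4πr² = 14.39 m².
T⁴ = 3576/(0.22·5.67×10⁻⁸·14.39) = 1.993×10¹⁰ K⁴.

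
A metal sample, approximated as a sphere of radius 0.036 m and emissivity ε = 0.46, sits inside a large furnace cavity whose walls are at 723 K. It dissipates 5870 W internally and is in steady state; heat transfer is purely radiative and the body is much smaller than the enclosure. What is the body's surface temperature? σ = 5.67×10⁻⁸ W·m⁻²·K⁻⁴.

T ≈ 1940 K

For a small grey body in a large enclosure, net radiated power = εσA(T⁴ − T_w⁴).
Steady state: P = εσA(T⁴ − T_w⁴) with A = 4πr² = 0.01629 m².
T⁴ = P/(εσA) + T_w⁴ = 5870/(0.46·5.67×10⁻⁸·0.01629) + (723)⁴
    = 1.382×10¹³ + 2.732×10¹¹ = 1.409×10¹³ K⁴.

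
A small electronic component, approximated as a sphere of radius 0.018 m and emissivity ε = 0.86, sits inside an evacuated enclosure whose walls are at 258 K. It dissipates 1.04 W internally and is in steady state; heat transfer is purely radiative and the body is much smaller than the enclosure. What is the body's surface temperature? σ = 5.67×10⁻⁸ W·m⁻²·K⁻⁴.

T ≈ 314 K

For a small grey body in a large enclosure, net radiated power = εσA(T⁴ − T_w⁴).
Steady state: P = εσA(T⁴ − T_w⁴) with A = 4πr² = 0.004072 m².
T⁴ = P/(εσA) + T_w⁴ = 1.04/(0.86·5.67×10⁻⁸·0.004072) + (258)⁴
    = 5.238×10⁹ + 4.431×10⁹ = 9.669×10⁹ K⁴.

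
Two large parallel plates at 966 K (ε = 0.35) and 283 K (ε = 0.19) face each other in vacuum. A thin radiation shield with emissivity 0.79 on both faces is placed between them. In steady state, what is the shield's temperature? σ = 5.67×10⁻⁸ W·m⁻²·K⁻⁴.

T_s ≈ 865 K

In steady state the net flux on the hot side equals that on the cold side.
σ(T₁⁴−T_s⁴)/D₁ = σ(T_s⁴−T₂⁴)/D₂, with D₁ = 1/ε₁+1/ε_s−1 = 3.123, D₂ = 1/ε_s+1/ε₂−1 = 5.529.
Solve for T_s⁴: T_s⁴ = (D₂·T₁⁴ + D₁·T₂⁴)/(D₁+D₂) = 5.588×10¹¹ K⁴.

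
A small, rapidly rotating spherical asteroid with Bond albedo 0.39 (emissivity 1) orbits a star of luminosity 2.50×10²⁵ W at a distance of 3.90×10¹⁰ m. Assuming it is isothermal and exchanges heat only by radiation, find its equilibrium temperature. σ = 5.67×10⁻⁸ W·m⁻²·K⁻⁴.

First find the stellar flux at distance d: S = L/(4πd²) = 2.50×10²⁵/(4π·(3.90×10¹⁰)²) = 1308 W/m².
For an isothermal sphere, absorbed (1−a)S·πr² = emitted σ·4πr²·T⁴, so T⁴ = (1−a)S/(4σ).
T⁴ = 0.610·1308/(4·5.67×10⁻⁸) = 3.518×10⁹ K⁴.

T ≈ 244 K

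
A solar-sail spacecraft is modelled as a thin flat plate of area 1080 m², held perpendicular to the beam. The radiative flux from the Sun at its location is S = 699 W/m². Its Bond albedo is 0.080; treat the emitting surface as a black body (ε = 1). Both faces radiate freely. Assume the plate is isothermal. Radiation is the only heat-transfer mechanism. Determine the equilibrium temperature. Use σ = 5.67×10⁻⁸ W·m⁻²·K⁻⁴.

At equilibrium, absorbed power = emitted power.
Absorbing cross-section = A = 1080 m²; emitting surface = 2A = 2160 m² (ratio 2).
(1−a)S·A_cross = εσ·A_surf·T⁴  ⇒  T⁴ = (1−a)S/(2σ).
T⁴ = 0.920·699/(2·5.67×10⁻⁸) = 5.671×10⁹ K⁴.
T = (5.671×10⁹)^(1/4).

T ≈ 274 K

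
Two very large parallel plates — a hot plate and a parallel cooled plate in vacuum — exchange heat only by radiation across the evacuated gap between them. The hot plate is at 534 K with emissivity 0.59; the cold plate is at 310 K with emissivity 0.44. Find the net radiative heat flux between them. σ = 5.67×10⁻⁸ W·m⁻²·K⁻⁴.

q ≈ 1380 W/m²

For two infinite grey parallel plates, q = σ(T₁⁴ − T₂⁴)/(1/ε₁ + 1/ε₂ − 1).
T₁⁴ − T₂⁴ = 8.131×10¹⁰ − 9.235×10⁹ = 7.208×10¹⁰ K⁴.
1/ε₁ + 1/ε₂ − 1 = 1.695 + 2.273 − 1 = 2.968.
q = 5.67×10⁻⁸ × 7.208×10¹⁰ / 2.968.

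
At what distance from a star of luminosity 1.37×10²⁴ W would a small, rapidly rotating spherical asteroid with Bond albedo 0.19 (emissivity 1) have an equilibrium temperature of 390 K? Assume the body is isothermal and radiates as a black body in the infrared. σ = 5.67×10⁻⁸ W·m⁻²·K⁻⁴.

For an isothermal black-emitting sphere, (1−a)S·πr² = σ·4πr²·T⁴ ⇒ S = 4σT⁴/(1−a).
S = 4·5.67×10⁻⁸·(390)⁴/0.810 = 6478 W/m².
Flux falls as S = L/(4πd²), so d = √(L/(4πS)) = √(1.37×10²⁴/(4π·6478)).

d ≈ 4.10×10⁹ m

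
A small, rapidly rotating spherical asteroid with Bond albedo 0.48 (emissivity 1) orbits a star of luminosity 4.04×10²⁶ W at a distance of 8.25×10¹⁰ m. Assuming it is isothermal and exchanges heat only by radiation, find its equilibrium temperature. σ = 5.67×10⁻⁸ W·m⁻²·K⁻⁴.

T ≈ 323 K

First find the stellar flux at distance d: S = L/(4πd²) = 4.04×10²⁶/(4π·(8.25×10¹⁰)²) = 4723 W/m².
For an isothermal sphere, absorbed (1−a)S·πr² = emitted σ·4πr²·T⁴, so T⁴ = (1−a)S/(4σ).
T⁴ = 0.520·4723/(4·5.67×10⁻⁸) = 1.083×10¹⁰ K⁴.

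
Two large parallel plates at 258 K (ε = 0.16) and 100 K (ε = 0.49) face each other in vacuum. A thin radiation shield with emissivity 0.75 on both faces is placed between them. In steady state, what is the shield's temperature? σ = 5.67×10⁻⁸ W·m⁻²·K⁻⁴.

In steady state the net flux on the hot side equals that on the cold side.
σ(T₁⁴−T_s⁴)/D₁ = σ(T_s⁴−T₂⁴)/D₂, with D₁ = 1/ε₁+1/ε_s−1 = 6.583, D₂ = 1/ε_s+1/ε₂−1 = 2.374.
Solve for T_s⁴: T_s⁴ = (D₂·T₁⁴ + D₁·T₂⁴)/(D₁+D₂) = 1.248×10⁹ K⁴.

T_s ≈ 188 K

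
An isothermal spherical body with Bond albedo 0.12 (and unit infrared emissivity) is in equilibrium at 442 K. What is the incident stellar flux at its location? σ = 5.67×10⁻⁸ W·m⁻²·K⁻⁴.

(1−a)S·πr² = σ·4πr²·T⁴ ⇒ S = 4σT⁴/(1−a).
S = 4·5.67×10⁻⁸·3.817×10¹⁰/0.880.

S ≈ 9840 W/m²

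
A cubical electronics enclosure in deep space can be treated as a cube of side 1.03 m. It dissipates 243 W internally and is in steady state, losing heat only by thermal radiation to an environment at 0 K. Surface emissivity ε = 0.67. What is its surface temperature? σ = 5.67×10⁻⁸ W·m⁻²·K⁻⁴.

Steady state: internal power = radiated power, P = εσA T⁴.
Radiating area A = 6L² = 6.365 m².
T⁴ = P/(εσA) = 243/(0.67·5.67×10⁻⁸·6.365) = 1.005×10⁹ K⁴.
T = (1.005×10⁹)^(1/4).

T ≈ 178 K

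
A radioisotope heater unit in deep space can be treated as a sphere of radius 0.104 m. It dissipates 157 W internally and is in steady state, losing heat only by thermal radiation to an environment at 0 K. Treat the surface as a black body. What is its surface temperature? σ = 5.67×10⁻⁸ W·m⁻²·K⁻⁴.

Steady state: internal power = radiated power, P = εσA T⁴.
Radiating area A = 4πr² = 0.1359 m².
T⁴ = P/(εσA) = 157/(1.0·5.67×10⁻⁸·0.1359) = 2.037×10¹⁰ K⁴.
T = (2.037×10¹⁰)^(1/4).

T ≈ 378 K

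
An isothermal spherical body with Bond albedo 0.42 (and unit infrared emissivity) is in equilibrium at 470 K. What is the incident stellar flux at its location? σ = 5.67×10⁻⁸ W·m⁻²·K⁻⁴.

(1−a)S·πr² = σ·4πr²·T⁴ ⇒ S = 4σT⁴/(1−a).
S = 4·5.67×10⁻⁸·4.880×10¹⁰/0.580.

S ≈ 19100 W/m²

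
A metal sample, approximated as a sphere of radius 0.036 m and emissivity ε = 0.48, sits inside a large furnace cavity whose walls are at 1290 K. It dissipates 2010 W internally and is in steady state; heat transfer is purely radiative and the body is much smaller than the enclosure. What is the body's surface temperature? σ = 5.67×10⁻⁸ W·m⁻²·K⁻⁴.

T ≈ 1640 K

For a small grey body in a large enclosure, net radiated power = εσA(T⁴ − T_w⁴).
Steady state: P = εσA(T⁴ − T_w⁴) with A = 4πr² = 0.01629 m².
T⁴ = P/(εσA) + T_w⁴ = 2010/(0.48·5.67×10⁻⁸·0.01629) + (1290)⁴
    = 4.535×10¹² + 2.769×10¹² = 7.304×10¹² K⁴.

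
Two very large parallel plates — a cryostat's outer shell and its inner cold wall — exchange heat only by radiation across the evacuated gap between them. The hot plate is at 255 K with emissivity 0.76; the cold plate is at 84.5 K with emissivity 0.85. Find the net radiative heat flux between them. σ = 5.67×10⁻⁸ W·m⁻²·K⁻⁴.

For two infinite grey parallel plates, q = σ(T₁⁴ − T₂⁴)/(1/ε₁ + 1/ε₂ − 1).
T₁⁴ − T₂⁴ = 4.228×10⁹ − 5.098×10⁷ = 4.177×10⁹ K⁴.
1/ε₁ + 1/ε₂ − 1 = 1.316 + 1.176 − 1 = 1.492.
q = 5.67×10⁻⁸ × 4.177×10⁹ / 1.492.

q ≈ 159 W/m²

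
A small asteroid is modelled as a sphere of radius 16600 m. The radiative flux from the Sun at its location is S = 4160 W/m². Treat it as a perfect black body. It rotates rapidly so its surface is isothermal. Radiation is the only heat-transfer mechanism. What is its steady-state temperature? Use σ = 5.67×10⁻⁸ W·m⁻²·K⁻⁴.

T ≈ 368 K

At equilibrium, absorbed power = emitted power.
Absorbing cross-section = πr² = 8.657×10⁸ m²; emitting surface = 4πr² = 3.463×10⁹ m² (ratio 4).
S·A_cross = εσ·A_surf·T⁴  ⇒  T⁴ = S/(4σ).
T⁴ = 1.00·4160/(4·5.67×10⁻⁸) = 1.834×10¹⁰ K⁴.
T = (1.834×10¹⁰)^(1/4).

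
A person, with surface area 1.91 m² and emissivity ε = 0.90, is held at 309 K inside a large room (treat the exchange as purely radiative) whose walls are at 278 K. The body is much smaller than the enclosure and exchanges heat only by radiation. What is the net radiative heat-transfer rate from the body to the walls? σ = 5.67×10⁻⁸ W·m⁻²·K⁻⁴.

P_net ≈ 306 W

For a small grey body in a large enclosure: P_net = εσA(T_body⁴ − T_wall⁴).
A = 1.91 m²; T_body⁴ − T_wall⁴ = 9.117×10⁹ − 5.973×10⁹ = 3.144×10⁹ K⁴.
|P_net| = 0.90·5.67×10⁻⁸·1.910·3.144×10⁹.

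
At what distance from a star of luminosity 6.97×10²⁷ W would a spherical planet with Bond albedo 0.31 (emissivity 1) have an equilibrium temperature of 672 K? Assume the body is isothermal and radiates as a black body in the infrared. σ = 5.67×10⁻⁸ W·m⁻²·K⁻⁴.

For an isothermal black-emitting sphere, (1−a)S·πr² = σ·4πr²·T⁴ ⇒ S = 4σT⁴/(1−a).
S = 4·5.67×10⁻⁸·(672)⁴/0.690 = 67030 W/m².
Flux falls as S = L/(4πd²), so d = √(L/(4πS)) = √(6.97×10²⁷/(4π·67030)).

d ≈ 9.10×10¹⁰ m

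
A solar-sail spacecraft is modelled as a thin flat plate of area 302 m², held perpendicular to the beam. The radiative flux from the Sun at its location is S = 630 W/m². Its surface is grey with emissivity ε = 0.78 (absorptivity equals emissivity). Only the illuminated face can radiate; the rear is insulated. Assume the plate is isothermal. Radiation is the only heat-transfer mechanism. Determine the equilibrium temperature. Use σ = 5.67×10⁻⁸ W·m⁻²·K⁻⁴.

At equilibrium, absorbed power = emitted power.
Absorbing cross-section = A = 302.0 m²; emitting surface = A = 302.0 m² (ratio 1).
εS·A_cross = εσ·A_surf·T⁴  ⇒  T⁴ = S/(1σ)   (ε cancels).
T⁴ = 630/(1·5.67×10⁻⁸) = 1.111×10¹⁰ K⁴.
T = (1.111×10¹⁰)^(1/4).

T ≈ 325 K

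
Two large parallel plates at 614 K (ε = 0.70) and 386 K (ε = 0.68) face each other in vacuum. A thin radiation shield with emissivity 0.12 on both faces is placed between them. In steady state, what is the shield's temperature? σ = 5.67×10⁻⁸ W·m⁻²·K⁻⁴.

T_s ≈ 536 K

In steady state the net flux on the hot side equals that on the cold side.
σ(T₁⁴−T_s⁴)/D₁ = σ(T_s⁴−T₂⁴)/D₂, with D₁ = 1/ε₁+1/ε_s−1 = 8.762, D₂ = 1/ε_s+1/ε₂−1 = 8.804.
Solve for T_s⁴: T_s⁴ = (D₂·T₁⁴ + D₁·T₂⁴)/(D₁+D₂) = 8.231×10¹⁰ K⁴.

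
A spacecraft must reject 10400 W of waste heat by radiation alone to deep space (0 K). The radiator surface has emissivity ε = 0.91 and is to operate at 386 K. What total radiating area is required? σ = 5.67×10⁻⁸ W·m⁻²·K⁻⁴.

A ≈ 9.08 m²

P = εσA T⁴ ⇒ A = P/(εσT⁴).
T⁴ = 2.220×10¹⁰ K⁴.
A = 10400/(0.91 × 5.67×10⁻⁸ × 2.220×10¹⁰).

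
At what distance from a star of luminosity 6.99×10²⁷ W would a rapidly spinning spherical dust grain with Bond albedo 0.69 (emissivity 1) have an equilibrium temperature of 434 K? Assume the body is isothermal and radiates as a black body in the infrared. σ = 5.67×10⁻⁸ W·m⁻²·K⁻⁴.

For an isothermal black-emitting sphere, (1−a)S·πr² = σ·4πr²·T⁴ ⇒ S = 4σT⁴/(1−a).
S = 4·5.67×10⁻⁸·(434)⁴/0.310 = 25960 W/m².
Flux falls as S = L/(4πd²), so d = √(L/(4πS)) = √(6.99×10²⁷/(4π·25960)).

d ≈ 1.46×10¹¹ m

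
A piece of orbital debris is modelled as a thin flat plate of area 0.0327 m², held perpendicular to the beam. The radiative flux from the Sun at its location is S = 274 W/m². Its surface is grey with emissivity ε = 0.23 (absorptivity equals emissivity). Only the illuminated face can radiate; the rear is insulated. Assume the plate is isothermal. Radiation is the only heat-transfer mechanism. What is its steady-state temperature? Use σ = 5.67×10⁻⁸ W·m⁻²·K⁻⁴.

T ≈ 264 K

At equilibrium, absorbed power = emitted power.
Absorbing cross-section = A = 0.03270 m²; emitting surface = A = 0.03270 m² (ratio 1).
εS·A_cross = εσ·A_surf·T⁴  ⇒  T⁴ = S/(1σ)   (ε cancels).
T⁴ = 274/(1·5.67×10⁻⁸) = 4.832×10⁹ K⁴.
T = (4.832×10⁹)^(1/4).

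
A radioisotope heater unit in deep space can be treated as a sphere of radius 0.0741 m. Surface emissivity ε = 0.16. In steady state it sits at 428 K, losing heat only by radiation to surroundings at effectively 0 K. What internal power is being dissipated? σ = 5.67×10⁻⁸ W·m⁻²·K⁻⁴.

Steady state: P = εσA T⁴.
A = 4πr² = 0.06900 m²; T⁴ = (428)⁴ = 3.356×10¹⁰ K⁴.
P = 0.16 × 5.67×10⁻⁸ × 0.06900 × 3.356×10¹⁰.

P ≈ 21.0 W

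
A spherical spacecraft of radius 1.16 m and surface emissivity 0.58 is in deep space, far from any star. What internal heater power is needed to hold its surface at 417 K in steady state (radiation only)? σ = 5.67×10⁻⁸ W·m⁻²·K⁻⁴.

P = εσ·4πr²·T⁴.
4πr² = 16.91 m²; T⁴ = 3.024×10¹⁰ K⁴.
P = 0.58·5.67×10⁻⁸·16.91·3.024×10¹⁰.

P ≈ 16800 W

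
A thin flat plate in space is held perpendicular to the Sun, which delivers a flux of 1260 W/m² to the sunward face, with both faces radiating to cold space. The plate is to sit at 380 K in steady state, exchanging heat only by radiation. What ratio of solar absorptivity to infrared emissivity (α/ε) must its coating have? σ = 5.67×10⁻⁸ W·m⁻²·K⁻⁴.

α/ε ≈ 1.88

Balance: αS·A = εσ·2A·T⁴ ⇒ α/ε = 2σT⁴/S.
α/ε = 2·5.67×10⁻⁸·(380)⁴/1260 = 2·5.67×10⁻⁸·2.085×10¹⁰/1260.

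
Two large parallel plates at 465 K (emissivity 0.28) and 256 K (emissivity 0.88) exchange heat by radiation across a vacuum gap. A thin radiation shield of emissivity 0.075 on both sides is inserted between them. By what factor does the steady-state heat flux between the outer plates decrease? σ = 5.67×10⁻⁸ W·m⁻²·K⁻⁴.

factor ≈ 7.92

Without shield: q₀ = σΔ(T⁴)/(1/ε₁+1/ε₂−1) with denominator 3.708.
With shield the two gaps are in series; the resistances add: (1/ε₁+1/ε_s−1)+(1/ε_s+1/ε₂−1) = 15.90+13.47 = 29.37.
Heat-flux ratio q₀/q = 29.37/3.708.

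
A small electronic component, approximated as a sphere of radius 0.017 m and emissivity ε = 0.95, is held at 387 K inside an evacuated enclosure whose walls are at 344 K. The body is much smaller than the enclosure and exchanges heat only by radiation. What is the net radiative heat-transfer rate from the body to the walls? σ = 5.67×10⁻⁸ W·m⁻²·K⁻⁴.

For a small grey body in a large enclosure: P_net = εσA(T_body⁴ − T_wall⁴).
A = 4πr² = 0.003632 m²; T_body⁴ − T_wall⁴ = 2.243×10¹⁰ − 1.400×10¹⁰ = 8.427×10⁹ K⁴.
|P_net| = 0.95·5.67×10⁻⁸·0.003632·8.427×10⁹.

P_net ≈ 1.65 W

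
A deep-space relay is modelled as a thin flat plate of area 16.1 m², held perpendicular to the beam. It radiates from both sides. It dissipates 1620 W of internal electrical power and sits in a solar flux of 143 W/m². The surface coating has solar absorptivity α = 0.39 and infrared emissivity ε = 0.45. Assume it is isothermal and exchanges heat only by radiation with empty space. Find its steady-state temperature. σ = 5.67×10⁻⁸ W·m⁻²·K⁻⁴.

At steady state, absorbed solar power + internal power = radiated power.
Absorbed: α·S·A_cross = 0.39·143·16.10 = 897.9 W (cross-section A).
Total input = 897.9 + 1620 = 2518 W.
Radiated: εσ·A_surf·T⁴ with A_surf = 2A = 32.20 m².
T⁴ = 2518/(0.45·5.67×10⁻⁸·32.20) = 3.065×10⁹ K⁴.

T ≈ 235 K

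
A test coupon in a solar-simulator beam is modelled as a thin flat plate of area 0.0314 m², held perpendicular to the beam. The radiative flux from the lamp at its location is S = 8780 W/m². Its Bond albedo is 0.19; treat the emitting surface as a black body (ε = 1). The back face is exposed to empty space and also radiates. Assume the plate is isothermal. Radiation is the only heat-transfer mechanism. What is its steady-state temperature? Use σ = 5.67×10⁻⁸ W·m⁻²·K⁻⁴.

At equilibrium, absorbed power = emitted power.
Absorbing cross-section = A = 0.03140 m²; emitting surface = 2A = 0.06280 m² (ratio 2).
(1−a)S·A_cross = εσ·A_surf·T⁴  ⇒  T⁴ = (1−a)S/(2σ).
T⁴ = 0.810·8780/(2·5.67×10⁻⁸) = 6.271×10¹⁰ K⁴.
T = (6.271×10¹⁰)^(1/4).

T ≈ 500 K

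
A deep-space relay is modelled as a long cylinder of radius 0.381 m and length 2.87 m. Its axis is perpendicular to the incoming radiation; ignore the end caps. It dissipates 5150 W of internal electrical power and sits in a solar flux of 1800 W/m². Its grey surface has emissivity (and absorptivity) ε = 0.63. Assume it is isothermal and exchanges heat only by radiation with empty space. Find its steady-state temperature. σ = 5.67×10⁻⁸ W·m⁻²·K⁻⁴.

T ≈ 420 K

At steady state, absorbed solar power + internal power = radiated power.
Absorbed: α·S·A_cross = 0.63·1800·2.187 = 2480 W (cross-section 2rL).
Total input = 2480 + 5150 = 7630 W.
Radiated: εσ·A_surf·T⁴ with A_surf = 2πrL = 6.870 m².
T⁴ = 7630/(0.63·5.67×10⁻⁸·6.870) = 3.109×10¹⁰ K⁴.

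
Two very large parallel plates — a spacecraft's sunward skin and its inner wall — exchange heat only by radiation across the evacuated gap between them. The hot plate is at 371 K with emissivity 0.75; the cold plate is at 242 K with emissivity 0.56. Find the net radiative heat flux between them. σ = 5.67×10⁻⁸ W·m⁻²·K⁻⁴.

q ≈ 415 W/m²

For two infinite grey parallel plates, q = σ(T₁⁴ − T₂⁴)/(1/ε₁ + 1/ε₂ − 1).
T₁⁴ − T₂⁴ = 1.895×10¹⁰ − 3.430×10⁹ = 1.552×10¹⁰ K⁴.
1/ε₁ + 1/ε₂ − 1 = 1.333 + 1.786 − 1 = 2.119.
q = 5.67×10⁻⁸ × 1.552×10¹⁰ / 2.119.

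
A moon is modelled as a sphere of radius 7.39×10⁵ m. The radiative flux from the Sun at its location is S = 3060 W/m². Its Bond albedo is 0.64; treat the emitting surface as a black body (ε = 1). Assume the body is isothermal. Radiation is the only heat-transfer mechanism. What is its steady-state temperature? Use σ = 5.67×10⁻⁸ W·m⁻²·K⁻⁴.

At equilibrium, absorbed power = emitted power.
Absorbing cross-section = πr² = 1.716×10¹² m²; emitting surface = 4πr² = 6.863×10¹² m² (ratio 4).
(1−a)S·A_cross = εσ·A_surf·T⁴  ⇒  T⁴ = (1−a)S/(4σ).
T⁴ = 0.360·3060/(4·5.67×10⁻⁸) = 4.857×10⁹ K⁴.
T = (4.857×10⁹)^(1/4).

T ≈ 264 K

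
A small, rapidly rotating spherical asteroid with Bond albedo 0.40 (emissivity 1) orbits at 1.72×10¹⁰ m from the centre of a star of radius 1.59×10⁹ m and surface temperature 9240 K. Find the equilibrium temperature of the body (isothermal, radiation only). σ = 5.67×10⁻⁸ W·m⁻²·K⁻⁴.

T ≈ 1750 K

The star's surface emits σT_*⁴; at distance d the flux is S = σT_*⁴(R_*/d)².
S = 5.67×10⁻⁸·(9240)⁴·(1.59×10⁹/1.72×10¹⁰)² = 3.532×10⁶ W/m².
For an isothermal sphere T⁴ = (1−a)S/(4σ) = 9.344×10¹² K⁴.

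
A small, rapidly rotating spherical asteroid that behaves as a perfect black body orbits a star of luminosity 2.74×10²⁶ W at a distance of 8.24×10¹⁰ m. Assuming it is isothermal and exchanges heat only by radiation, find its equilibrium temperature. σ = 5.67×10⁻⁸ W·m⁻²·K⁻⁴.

First find the stellar flux at distance d: S = L/(4πd²) = 2.74×10²⁶/(4π·(8.24×10¹⁰)²) = 3211 W/m².
For an isothermal sphere, absorbed (1−a)S·πr² = emitted σ·4πr²·T⁴, so T⁴ = (1−a)S/(4σ).
T⁴ = 1.00·3211/(4·5.67×10⁻⁸) = 1.416×10¹⁰ K⁴.

T ≈ 345 K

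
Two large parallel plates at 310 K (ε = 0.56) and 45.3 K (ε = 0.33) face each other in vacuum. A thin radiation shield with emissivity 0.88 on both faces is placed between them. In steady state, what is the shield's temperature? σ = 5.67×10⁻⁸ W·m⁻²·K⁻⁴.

In steady state the net flux on the hot side equals that on the cold side.
σ(T₁⁴−T_s⁴)/D₁ = σ(T_s⁴−T₂⁴)/D₂, with D₁ = 1/ε₁+1/ε_s−1 = 1.922, D₂ = 1/ε_s+1/ε₂−1 = 3.167.
Solve for T_s⁴: T_s⁴ = (D₂·T₁⁴ + D₁·T₂⁴)/(D₁+D₂) = 5.749×10⁹ K⁴.

T_s ≈ 275 K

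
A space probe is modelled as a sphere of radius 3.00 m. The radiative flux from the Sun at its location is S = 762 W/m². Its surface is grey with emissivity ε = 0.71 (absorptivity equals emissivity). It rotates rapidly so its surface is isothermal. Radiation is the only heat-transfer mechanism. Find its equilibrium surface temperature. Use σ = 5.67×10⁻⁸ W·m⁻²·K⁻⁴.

T ≈ 241 K

At equilibrium, absorbed power = emitted power.
Absorbing cross-section = πr² = 28.27 m²; emitting surface = 4πr² = 113.1 m² (ratio 4).
εS·A_cross = εσ·A_surf·T⁴  ⇒  T⁴ = S/(4σ)   (ε cancels).
T⁴ = 762/(4·5.67×10⁻⁸) = 3.360×10⁹ K⁴.
T = (3.360×10⁹)^(1/4).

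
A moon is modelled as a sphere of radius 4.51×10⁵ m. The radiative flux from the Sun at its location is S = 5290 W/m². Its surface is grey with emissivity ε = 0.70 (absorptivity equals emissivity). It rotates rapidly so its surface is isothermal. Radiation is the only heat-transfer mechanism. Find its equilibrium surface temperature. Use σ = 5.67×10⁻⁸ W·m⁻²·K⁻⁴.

T ≈ 391 K

At equilibrium, absorbed power = emitted power.
Absorbing cross-section = πr² = 6.390×10¹¹ m²; emitting surface = 4πr² = 2.556×10¹² m² (ratio 4).
εS·A_cross = εσ·A_surf·T⁴  ⇒  T⁴ = S/(4σ)   (ε cancels).
T⁴ = 5290/(4·5.67×10⁻⁸) = 2.332×10¹⁰ K⁴.
T = (2.332×10¹⁰)^(1/4).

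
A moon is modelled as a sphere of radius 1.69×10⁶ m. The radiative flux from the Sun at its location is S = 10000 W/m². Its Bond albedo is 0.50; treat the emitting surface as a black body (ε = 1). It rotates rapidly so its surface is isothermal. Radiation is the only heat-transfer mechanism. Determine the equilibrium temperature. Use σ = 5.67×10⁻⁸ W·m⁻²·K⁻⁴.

T ≈ 385 K

At equilibrium, absorbed power = emitted power.
Absorbing cross-section = πr² = 8.973×10¹² m²; emitting surface = 4πr² = 3.589×10¹³ m² (ratio 4).
(1−a)S·A_cross = εσ·A_surf·T⁴  ⇒  T⁴ = (1−a)S/(4σ).
T⁴ = 0.500·10000/(4·5.67×10⁻⁸) = 2.205×10¹⁰ K⁴.
T = (2.205×10¹⁰)^(1/4).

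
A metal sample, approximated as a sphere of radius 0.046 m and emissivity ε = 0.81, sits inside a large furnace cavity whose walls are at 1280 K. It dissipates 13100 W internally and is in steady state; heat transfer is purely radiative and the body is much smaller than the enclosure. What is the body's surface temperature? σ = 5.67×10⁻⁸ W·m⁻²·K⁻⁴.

T ≈ 1910 K

For a small grey body in a large enclosure, net radiated power = εσA(T⁴ − T_w⁴).
Steady state: P = εσA(T⁴ − T_w⁴) with A = 4πr² = 0.02659 m².
T⁴ = P/(εσA) + T_w⁴ = 13100/(0.81·5.67×10⁻⁸·0.02659) + (1280)⁴
    = 1.073×10¹³ + 2.684×10¹² = 1.341×10¹³ K⁴.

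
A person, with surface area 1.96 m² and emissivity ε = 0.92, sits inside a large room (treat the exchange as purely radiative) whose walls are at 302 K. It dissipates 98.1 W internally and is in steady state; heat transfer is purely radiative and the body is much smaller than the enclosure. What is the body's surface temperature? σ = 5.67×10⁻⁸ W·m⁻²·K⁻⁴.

For a small grey body in a large enclosure, net radiated power = εσA(T⁴ − T_w⁴).
Steady state: P = εσA(T⁴ − T_w⁴) with A = 1.96 m².
T⁴ = P/(εσA) + T_w⁴ = 98.1/(0.92·5.67×10⁻⁸·1.960) + (302)⁴
    = 9.595×10⁸ + 8.318×10⁹ = 9.278×10⁹ K⁴.

T ≈ 310 K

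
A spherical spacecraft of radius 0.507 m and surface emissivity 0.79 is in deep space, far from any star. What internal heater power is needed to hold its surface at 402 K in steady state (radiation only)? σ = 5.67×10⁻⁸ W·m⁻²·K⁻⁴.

P ≈ 3780 W

P = εσ·4πr²·T⁴.
4πr² = 3.230 m²; T⁴ = 2.612×10¹⁰ K⁴.
P = 0.79·5.67×10⁻⁸·3.230·2.612×10¹⁰.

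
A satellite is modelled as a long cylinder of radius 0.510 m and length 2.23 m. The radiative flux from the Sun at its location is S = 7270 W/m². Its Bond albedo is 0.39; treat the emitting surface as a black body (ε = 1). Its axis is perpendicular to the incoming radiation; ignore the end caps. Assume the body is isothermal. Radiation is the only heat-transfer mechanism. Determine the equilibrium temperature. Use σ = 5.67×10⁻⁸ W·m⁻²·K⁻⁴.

At equilibrium, absorbed power = emitted power.
Absorbing cross-section = 2rL = 2.275 m²; emitting surface = 2πrL = 7.146 m² (ratio π).
(1−a)S·A_cross = εσ·A_surf·T⁴  ⇒  T⁴ = (1−a)S/(πσ).
T⁴ = 0.610·7270/(π·5.67×10⁻⁸) = 2.490×10¹⁰ K⁴.
T = (2.490×10¹⁰)^(1/4).

T ≈ 397 K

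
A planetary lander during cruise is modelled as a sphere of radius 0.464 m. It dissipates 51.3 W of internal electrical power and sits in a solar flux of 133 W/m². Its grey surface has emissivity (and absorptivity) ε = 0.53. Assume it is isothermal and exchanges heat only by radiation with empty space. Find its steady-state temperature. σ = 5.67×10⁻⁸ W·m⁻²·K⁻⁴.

At steady state, absorbed solar power + internal power = radiated power.
Absorbed: α·S·A_cross = 0.53·133·0.6764 = 47.68 W (cross-section πr²).
Total input = 47.68 + 51.3 = 98.98 W.
Radiated: εσ·A_surf·T⁴ with A_surf = 4πr² = 2.705 m².
T⁴ = 98.98/(0.53·5.67×10⁻⁸·2.705) = 1.217×10⁹ K⁴.

T ≈ 187 K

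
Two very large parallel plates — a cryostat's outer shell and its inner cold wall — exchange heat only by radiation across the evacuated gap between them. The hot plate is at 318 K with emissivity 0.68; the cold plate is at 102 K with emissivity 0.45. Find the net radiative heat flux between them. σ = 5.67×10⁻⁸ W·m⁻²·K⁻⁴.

q ≈ 213 W/m²

For two infinite grey parallel plates, q = σ(T₁⁴ − T₂⁴)/(1/ε₁ + 1/ε₂ − 1).
T₁⁴ − T₂⁴ = 1.023×10¹⁰ − 1.082×10⁸ = 1.012×10¹⁰ K⁴.
1/ε₁ + 1/ε₂ − 1 = 1.471 + 2.222 − 1 = 2.693.
q = 5.67×10⁻⁸ × 1.012×10¹⁰ / 2.693.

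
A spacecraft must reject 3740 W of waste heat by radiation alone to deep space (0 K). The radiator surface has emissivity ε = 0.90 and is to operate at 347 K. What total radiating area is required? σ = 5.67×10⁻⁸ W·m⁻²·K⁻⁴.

A ≈ 5.06 m²

P = εσA T⁴ ⇒ A = P/(εσT⁴).
T⁴ = 1.450×10¹⁰ K⁴.
A = 3740/(0.90 × 5.67×10⁻⁸ × 1.450×10¹⁰).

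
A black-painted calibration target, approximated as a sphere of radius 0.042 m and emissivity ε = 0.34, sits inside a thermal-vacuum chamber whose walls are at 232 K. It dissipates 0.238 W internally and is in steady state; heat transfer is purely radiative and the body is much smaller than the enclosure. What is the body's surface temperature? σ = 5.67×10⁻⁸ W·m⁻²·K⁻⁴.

T ≈ 242 K

For a small grey body in a large enclosure, net radiated power = εσA(T⁴ − T_w⁴).
Steady state: P = εσA(T⁴ − T_w⁴) with A = 4πr² = 0.02217 m².
T⁴ = P/(εσA) + T_w⁴ = 0.238/(0.34·5.67×10⁻⁸·0.02217) + (232)⁴
    = 5.569×10⁸ + 2.897×10⁹ = 3.454×10⁹ K⁴.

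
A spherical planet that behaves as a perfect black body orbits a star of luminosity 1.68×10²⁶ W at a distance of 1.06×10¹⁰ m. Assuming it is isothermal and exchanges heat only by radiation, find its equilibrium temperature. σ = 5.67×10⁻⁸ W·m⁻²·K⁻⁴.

First find the stellar flux at distance d: S = L/(4πd²) = 1.68×10²⁶/(4π·(1.06×10¹⁰)²) = 1.190×10⁵ W/m².
For an isothermal sphere, absorbed (1−a)S·πr² = emitted σ·4πr²·T⁴, so T⁴ = (1−a)S/(4σ).
T⁴ = 1.00·1.190×10⁵/(4·5.67×10⁻⁸) = 5.246×10¹¹ K⁴.

T ≈ 851 K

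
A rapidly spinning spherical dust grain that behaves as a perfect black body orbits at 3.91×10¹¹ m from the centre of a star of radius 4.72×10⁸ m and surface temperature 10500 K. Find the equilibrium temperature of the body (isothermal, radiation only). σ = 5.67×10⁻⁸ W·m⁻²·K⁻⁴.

The star's surface emits σT_*⁴; at distance d the flux is S = σT_*⁴(R_*/d)².
S = 5.67×10⁻⁸·(10500)⁴·(4.72×10⁸/3.91×10¹¹)² = 1004 W/m².
For an isothermal sphere T⁴ = (1−a)S/(4σ) = 4.428×10⁹ K⁴.

T ≈ 258 K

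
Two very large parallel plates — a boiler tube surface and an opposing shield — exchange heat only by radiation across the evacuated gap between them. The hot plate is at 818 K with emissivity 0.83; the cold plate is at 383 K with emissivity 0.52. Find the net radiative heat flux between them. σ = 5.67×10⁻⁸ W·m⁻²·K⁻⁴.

q ≈ 11400 W/m²

For two infinite grey parallel plates, q = σ(T₁⁴ − T₂⁴)/(1/ε₁ + 1/ε₂ − 1).
T₁⁴ − T₂⁴ = 4.477×10¹¹ − 2.152×10¹⁰ = 4.262×10¹¹ K⁴.
1/ε₁ + 1/ε₂ − 1 = 1.205 + 1.923 − 1 = 2.128.
q = 5.67×10⁻⁸ × 4.262×10¹¹ / 2.128.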